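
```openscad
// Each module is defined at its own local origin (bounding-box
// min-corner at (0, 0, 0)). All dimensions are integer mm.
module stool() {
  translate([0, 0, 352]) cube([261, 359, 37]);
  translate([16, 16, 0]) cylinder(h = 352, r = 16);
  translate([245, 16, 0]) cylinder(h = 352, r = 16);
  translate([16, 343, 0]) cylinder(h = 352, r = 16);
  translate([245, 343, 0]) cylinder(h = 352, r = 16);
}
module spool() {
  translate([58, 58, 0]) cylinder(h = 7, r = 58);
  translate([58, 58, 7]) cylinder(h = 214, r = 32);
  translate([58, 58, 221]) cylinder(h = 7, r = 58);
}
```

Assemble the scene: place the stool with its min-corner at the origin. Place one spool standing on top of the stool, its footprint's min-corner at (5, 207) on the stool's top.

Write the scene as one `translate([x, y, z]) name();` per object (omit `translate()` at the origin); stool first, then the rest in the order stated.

stool();
translate([5, 207, 389]) spool();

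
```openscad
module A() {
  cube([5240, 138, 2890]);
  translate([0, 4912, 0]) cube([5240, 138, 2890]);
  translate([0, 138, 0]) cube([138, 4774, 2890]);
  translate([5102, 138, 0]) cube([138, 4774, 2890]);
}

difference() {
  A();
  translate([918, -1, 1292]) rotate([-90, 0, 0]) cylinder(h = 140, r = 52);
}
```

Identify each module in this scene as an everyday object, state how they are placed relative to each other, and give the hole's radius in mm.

A is a house frame. The house frame has a circular hole through its front wall. The hole's radius is 52 mm.

The subtracted cylinder has r = 52 mm.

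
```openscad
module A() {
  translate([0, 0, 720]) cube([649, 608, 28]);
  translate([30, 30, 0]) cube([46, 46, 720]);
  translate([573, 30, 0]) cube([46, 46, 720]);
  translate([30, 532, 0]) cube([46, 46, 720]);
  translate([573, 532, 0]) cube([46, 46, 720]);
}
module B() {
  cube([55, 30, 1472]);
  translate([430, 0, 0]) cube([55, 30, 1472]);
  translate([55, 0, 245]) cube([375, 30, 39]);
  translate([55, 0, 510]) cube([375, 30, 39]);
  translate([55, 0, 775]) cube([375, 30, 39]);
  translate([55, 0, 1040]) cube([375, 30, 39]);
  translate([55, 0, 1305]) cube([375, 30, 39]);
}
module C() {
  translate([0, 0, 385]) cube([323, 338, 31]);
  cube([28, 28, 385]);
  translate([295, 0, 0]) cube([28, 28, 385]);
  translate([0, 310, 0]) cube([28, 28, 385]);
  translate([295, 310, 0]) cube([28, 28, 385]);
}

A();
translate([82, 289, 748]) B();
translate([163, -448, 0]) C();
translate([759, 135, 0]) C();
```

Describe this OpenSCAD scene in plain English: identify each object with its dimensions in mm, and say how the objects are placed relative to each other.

A is a rectangular dining table. The top is 649×608×28 mm with its upper surface at z = 748 mm. It stands on four 46×46 mm square legs, each inset 30 mm from the nearest pair of top edges, running from the floor to the underside of the top.

B is a wooden ladder with two side rails of 55×30 mm section and 1472 mm height, set 485 mm apart overall. Between them run 5 rectangular rungs (30 mm deep, 39 mm thick), front faces flush with the rails' −y face. The bottom of the first rung is 245 mm above the floor and each subsequent rung is 265 mm higher than the one below.

C is a four-legged stool. The seat is 323×338 mm, 31 mm thick, top at z = 416 mm. It stands on four square legs, each 28×28 mm in cross-section, from z = 0 to the seat underside, each flush with a corner of the seat.

The ladder is on top of the table, centred. Two stools sit around the table at the −y, +x sides.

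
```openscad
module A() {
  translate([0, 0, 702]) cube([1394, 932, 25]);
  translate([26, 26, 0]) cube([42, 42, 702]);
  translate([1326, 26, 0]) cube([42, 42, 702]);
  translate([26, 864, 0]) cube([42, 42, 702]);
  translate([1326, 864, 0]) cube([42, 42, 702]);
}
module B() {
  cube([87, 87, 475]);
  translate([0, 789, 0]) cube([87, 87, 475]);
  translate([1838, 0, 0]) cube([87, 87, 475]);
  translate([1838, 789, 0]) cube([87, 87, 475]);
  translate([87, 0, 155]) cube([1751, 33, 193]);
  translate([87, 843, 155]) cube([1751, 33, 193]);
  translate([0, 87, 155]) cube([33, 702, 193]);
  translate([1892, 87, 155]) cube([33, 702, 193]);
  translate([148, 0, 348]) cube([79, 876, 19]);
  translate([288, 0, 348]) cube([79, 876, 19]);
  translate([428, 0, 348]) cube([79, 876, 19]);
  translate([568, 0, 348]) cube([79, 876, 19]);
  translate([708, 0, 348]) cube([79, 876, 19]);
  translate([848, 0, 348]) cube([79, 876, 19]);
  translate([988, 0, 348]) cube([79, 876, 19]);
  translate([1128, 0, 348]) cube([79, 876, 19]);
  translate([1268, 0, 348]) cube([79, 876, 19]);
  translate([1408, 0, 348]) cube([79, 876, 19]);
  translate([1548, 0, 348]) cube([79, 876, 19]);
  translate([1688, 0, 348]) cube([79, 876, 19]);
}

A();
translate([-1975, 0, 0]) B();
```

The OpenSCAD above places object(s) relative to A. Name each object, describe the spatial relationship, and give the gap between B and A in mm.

The bed frame's nearest face is 50 mm from the table's −x face.

A is a table. B is a bed frame. The bed frame is on the floor beside the table on its −x side. The gap between the bed frame and the table is 50 mm.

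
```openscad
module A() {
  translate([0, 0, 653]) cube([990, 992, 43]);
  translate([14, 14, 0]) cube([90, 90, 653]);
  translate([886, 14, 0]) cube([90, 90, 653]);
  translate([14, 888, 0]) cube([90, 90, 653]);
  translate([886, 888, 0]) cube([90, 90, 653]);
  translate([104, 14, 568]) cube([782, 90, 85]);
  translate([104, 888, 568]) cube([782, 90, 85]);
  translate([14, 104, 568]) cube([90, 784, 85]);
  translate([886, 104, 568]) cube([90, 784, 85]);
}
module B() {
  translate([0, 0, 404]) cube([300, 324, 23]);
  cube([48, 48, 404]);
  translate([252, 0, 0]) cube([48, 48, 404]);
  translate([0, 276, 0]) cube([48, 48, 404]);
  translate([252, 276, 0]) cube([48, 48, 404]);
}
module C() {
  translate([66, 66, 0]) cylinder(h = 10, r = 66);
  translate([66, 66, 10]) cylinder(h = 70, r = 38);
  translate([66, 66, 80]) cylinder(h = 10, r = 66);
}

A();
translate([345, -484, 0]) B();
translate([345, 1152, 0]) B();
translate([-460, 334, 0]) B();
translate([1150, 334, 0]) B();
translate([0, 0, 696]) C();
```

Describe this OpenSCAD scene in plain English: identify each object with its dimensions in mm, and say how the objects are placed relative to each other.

A is a table with a 990×992 mm rectangular top, 43 mm thick, top surface at z = 696 mm, supported by four 90×90 mm square legs, each inset 14 mm from the nearest pair of top edges, running from the floor. Four apron rails, 90 mm thick and 85 mm tall, run between adjacent legs with their top edges flush with the underside of the top and their outer faces flush with the legs' outer faces.

B is a four-legged stool. The seat is a 300×324×23 mm slab whose top surface is at z = 427 mm; four square legs, each 48×48 mm in cross-section, run from the floor (z = 0) to the underside of the seat, each flush with a corner of the seat.

C is a spool: two coaxial disc flanges of radius 66 mm and thickness 10 mm, joined by a core cylinder of radius 38 mm and height 70 mm. The lower flange rests on z = 0 and the three cylinders share a vertical axis.

Four stools sit around the table at the −y, +y, −x, +x sides. The spool is on top of the table.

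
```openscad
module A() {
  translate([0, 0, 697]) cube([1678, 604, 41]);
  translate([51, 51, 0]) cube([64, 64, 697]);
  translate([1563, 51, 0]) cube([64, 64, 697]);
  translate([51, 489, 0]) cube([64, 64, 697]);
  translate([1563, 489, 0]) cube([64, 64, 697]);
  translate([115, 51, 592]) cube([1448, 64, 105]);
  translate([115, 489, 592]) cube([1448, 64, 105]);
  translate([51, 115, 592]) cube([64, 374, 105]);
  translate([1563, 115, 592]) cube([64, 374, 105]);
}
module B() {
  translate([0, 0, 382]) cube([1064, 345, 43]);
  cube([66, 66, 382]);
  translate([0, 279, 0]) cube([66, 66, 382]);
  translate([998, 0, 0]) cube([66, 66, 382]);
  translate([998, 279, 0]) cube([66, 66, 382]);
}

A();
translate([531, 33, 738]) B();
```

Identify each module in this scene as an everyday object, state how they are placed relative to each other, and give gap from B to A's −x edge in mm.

A is a table. B is a bench. The bench is on top of the table. The gap from the bench to the table's −x edge is 531 mm.

The bench's min-x is at 531; the table's min-x is 0; gap = 531 mm.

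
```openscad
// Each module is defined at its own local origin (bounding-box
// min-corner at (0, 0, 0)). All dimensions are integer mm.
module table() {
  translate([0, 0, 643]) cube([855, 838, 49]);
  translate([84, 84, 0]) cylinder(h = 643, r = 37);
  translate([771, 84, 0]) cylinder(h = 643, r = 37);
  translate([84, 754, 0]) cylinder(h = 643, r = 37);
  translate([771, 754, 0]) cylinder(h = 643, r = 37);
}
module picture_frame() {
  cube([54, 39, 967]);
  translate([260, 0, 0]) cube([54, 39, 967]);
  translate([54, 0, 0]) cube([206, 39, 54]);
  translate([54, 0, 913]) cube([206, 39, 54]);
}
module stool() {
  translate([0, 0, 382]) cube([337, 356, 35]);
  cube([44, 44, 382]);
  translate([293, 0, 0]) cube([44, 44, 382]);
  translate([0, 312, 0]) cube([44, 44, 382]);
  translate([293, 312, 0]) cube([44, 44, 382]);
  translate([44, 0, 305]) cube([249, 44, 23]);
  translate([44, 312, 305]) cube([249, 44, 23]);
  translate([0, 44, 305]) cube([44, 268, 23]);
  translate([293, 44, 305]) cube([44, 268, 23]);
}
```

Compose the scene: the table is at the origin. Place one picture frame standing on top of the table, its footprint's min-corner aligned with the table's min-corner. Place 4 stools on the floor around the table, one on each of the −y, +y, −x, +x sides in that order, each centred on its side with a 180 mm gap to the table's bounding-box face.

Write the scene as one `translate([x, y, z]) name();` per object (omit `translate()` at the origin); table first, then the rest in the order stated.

table();
translate([0, 0, 692]) picture_frame();
translate([259, -536, 0]) stool();
translate([259, 1018, 0]) stool();
translate([-517, 241, 0]) stool();
translate([1035, 241, 0]) stool();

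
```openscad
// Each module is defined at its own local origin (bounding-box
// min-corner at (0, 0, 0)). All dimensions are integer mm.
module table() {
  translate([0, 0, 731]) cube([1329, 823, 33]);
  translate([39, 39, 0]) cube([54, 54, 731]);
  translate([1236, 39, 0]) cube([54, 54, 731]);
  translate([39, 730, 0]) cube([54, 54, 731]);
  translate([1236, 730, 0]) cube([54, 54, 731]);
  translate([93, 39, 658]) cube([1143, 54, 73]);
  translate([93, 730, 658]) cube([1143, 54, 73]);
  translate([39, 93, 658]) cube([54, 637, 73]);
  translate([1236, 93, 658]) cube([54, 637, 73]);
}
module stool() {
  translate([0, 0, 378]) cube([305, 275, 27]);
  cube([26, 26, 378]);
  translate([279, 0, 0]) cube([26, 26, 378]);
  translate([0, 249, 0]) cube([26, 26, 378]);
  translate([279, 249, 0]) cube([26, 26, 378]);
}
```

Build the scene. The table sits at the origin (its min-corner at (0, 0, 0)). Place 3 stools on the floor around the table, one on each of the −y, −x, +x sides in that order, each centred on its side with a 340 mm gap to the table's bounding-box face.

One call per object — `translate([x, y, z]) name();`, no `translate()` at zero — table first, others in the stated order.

table();
translate([512, -615, 0]) stool();
translate([-645, 274, 0]) stool();
translate([1669, 274, 0]) stool();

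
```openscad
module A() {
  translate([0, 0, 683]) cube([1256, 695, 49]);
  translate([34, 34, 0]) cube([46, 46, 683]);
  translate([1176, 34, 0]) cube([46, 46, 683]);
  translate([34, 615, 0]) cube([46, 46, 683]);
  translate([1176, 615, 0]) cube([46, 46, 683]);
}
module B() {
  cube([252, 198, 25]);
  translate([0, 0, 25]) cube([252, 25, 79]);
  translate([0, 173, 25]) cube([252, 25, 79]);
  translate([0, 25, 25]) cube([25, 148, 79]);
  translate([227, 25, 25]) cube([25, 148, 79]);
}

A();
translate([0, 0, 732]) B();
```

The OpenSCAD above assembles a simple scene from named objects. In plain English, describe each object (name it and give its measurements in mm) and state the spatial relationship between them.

A is a rectangular dining table. The top is 1256×695×49 mm with its upper surface at z = 732 mm. It stands on four 46×46 mm square legs, each inset 34 mm from the nearest pair of top edges, running from the floor to the underside of the top.

B is an open storage box with external size 252×198×104 mm and wall thickness 25 mm (the base is also 25 mm thick). The base covers the whole footprint; the four walls stand on the base, with the y-facing walls full-width and the x-facing walls fitting between their inner faces.

The open box is on top of the table.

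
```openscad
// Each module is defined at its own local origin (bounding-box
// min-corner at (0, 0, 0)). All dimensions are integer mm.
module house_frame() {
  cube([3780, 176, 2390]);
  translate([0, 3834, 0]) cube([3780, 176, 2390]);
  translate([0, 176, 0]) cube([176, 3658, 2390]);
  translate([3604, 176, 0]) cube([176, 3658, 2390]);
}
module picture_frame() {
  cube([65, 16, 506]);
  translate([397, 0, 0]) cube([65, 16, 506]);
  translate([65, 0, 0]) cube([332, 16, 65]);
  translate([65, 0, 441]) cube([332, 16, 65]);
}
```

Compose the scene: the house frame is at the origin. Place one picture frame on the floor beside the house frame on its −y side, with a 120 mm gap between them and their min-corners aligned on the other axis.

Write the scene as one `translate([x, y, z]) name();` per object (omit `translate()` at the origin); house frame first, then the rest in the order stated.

house_frame();
translate([0, -136, 0]) picture_frame();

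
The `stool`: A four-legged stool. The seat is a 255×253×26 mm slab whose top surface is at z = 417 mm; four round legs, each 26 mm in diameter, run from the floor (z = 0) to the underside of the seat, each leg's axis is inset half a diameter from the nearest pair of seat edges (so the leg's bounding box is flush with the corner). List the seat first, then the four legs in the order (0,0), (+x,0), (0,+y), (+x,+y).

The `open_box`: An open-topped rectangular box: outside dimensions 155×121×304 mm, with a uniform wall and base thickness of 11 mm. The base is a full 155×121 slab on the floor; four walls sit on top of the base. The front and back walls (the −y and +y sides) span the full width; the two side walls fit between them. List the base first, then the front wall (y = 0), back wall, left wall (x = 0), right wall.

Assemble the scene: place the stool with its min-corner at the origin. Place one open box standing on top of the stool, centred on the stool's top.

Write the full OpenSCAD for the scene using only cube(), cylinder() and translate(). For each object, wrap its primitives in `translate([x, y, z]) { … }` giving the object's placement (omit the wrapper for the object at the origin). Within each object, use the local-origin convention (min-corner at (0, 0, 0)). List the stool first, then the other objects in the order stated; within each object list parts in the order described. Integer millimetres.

translate([0, 0, 391]) cube([255, 253, 26]);
translate([13, 13, 0]) cylinder(h = 391, r = 13);
translate([242, 13, 0]) cylinder(h = 391, r = 13);
translate([13, 240, 0]) cylinder(h = 391, r = 13);
translate([242, 240, 0]) cylinder(h = 391, r = 13);
translate([50, 66, 417]) {
  cube([155, 121, 11]);
  translate([0, 0, 11]) cube([155, 11, 293]);
  translate([0, 110, 11]) cube([155, 11, 293]);
  translate([0, 11, 11]) cube([11, 99, 293]);
  translate([144, 11, 11]) cube([11, 99, 293]);
}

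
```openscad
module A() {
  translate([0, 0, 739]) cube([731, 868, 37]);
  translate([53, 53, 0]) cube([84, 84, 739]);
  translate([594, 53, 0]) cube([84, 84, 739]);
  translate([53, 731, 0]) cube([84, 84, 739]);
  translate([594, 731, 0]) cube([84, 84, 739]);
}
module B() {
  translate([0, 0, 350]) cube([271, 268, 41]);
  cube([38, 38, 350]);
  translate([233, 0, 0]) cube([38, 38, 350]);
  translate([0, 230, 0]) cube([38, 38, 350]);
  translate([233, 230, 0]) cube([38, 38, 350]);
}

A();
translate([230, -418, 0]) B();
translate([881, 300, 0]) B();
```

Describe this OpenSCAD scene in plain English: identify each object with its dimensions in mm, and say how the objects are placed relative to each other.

A is a table: top 731 mm (x) × 868 mm (y), 37 mm thick, upper face at z = 776 mm, on four 84×84 mm square legs, each inset 53 mm from the nearest pair of top edges, running from z = 0 to the bottom of the top.

B is a simple wooden stool: a rectangular seat 271 mm (x) by 268 mm (y), 41 mm thick, top face at z = 391 mm, on four square legs, each 38×38 mm in cross-section. The legs rest on z = 0, each flush with a corner of the seat.

Two stools sit around the table at the −y, +x sides.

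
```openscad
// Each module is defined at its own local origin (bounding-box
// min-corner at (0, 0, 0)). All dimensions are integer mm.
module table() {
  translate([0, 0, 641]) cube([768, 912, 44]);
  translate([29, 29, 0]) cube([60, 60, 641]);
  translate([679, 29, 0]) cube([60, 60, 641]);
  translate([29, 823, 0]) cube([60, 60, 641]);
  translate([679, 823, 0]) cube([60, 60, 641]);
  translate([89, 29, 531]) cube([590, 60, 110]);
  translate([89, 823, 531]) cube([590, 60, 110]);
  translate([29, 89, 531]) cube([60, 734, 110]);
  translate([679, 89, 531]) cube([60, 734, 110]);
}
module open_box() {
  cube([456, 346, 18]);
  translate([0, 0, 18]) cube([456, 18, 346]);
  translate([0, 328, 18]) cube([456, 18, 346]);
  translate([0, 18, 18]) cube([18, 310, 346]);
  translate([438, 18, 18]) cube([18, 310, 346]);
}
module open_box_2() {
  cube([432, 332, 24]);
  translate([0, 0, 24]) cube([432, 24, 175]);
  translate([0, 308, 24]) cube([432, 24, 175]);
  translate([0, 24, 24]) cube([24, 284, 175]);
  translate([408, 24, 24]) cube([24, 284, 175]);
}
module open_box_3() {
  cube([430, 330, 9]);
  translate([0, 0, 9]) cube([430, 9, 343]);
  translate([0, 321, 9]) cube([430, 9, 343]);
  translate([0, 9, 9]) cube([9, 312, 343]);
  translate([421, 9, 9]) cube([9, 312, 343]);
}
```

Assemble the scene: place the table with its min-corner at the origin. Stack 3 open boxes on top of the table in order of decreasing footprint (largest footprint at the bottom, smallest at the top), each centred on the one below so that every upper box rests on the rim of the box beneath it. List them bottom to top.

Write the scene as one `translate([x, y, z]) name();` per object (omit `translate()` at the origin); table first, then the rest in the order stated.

table();
translate([156, 283, 685]) open_box();
translate([168, 290, 1049]) open_box_2();
translate([169, 291, 1248]) open_box_3();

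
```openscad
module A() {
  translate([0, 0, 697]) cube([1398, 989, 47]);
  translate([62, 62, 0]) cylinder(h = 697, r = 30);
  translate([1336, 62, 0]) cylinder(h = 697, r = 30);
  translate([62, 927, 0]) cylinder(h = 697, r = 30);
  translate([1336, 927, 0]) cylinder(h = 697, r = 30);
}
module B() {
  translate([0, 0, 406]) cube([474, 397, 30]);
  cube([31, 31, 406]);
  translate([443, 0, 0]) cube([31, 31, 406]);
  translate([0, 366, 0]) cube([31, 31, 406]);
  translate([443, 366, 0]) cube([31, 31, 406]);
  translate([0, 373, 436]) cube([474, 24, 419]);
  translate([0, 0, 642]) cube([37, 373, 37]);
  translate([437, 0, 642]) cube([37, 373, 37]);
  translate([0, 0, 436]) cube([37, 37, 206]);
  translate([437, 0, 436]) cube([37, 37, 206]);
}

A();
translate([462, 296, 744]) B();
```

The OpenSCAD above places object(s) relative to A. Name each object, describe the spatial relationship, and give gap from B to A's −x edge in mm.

A is a table. B is a chair. The chair is on top of the table, centred. The gap from the chair to the table's −x edge is 462 mm.

The chair's min-x is at 462; the table's min-x is 0; gap = 462 mm.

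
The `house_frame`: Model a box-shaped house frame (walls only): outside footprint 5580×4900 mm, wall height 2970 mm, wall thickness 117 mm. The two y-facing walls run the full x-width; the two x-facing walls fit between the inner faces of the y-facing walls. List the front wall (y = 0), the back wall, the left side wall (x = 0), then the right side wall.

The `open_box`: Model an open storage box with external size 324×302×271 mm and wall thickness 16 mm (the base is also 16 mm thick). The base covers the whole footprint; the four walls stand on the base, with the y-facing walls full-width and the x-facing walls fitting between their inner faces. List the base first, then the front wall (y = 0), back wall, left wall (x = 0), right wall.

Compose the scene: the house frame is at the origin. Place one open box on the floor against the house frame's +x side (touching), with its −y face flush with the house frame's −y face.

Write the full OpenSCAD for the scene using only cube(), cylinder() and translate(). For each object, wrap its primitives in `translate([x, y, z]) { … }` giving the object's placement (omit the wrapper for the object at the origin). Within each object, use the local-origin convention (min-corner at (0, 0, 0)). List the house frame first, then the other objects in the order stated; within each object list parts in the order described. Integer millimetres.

cube([5580, 117, 2970]);
translate([0, 4783, 0]) cube([5580, 117, 2970]);
translate([0, 117, 0]) cube([117, 4666, 2970]);
translate([5463, 117, 0]) cube([117, 4666, 2970]);
translate([5580, 0, 0]) {
  cube([324, 302, 16]);
  translate([0, 0, 16]) cube([324, 16, 255]);
  translate([0, 286, 16]) cube([324, 16, 255]);
  translate([0, 16, 16]) cube([16, 270, 255]);
  translate([308, 16, 16]) cube([16, 270, 255]);
}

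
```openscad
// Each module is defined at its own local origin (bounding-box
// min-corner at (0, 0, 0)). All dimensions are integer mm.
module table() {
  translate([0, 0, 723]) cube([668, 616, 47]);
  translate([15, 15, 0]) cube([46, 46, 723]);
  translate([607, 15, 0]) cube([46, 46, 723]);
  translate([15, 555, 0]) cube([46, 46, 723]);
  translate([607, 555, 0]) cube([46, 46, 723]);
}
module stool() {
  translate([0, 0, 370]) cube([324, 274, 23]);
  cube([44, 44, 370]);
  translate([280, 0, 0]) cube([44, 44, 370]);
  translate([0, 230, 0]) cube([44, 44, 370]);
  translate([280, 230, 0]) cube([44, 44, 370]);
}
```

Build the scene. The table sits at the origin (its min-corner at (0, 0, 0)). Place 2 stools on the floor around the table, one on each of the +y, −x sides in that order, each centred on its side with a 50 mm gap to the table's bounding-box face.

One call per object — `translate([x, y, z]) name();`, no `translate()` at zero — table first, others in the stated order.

table();
translate([172, 666, 0]) stool();
translate([-374, 171, 0]) stool();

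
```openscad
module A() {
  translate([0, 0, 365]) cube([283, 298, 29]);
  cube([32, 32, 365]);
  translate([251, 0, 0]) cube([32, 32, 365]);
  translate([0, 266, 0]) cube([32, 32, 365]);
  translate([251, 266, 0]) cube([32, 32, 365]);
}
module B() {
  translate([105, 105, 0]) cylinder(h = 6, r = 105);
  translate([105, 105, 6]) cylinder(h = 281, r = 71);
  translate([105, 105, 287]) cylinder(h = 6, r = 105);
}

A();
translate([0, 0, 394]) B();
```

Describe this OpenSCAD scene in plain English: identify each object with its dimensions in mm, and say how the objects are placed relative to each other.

A is a simple wooden stool: a rectangular seat 283 mm (x) by 298 mm (y), 29 mm thick, top face at z = 394 mm, on four square legs, each 32×32 mm in cross-section. The legs rest on z = 0, each flush with a corner of the seat.

B is a spool: two coaxial disc flanges of radius 105 mm and thickness 6 mm, joined by a core cylinder of radius 71 mm and height 281 mm. The lower flange rests on z = 0 and the three cylinders share a vertical axis.

The spool is on top of the stool.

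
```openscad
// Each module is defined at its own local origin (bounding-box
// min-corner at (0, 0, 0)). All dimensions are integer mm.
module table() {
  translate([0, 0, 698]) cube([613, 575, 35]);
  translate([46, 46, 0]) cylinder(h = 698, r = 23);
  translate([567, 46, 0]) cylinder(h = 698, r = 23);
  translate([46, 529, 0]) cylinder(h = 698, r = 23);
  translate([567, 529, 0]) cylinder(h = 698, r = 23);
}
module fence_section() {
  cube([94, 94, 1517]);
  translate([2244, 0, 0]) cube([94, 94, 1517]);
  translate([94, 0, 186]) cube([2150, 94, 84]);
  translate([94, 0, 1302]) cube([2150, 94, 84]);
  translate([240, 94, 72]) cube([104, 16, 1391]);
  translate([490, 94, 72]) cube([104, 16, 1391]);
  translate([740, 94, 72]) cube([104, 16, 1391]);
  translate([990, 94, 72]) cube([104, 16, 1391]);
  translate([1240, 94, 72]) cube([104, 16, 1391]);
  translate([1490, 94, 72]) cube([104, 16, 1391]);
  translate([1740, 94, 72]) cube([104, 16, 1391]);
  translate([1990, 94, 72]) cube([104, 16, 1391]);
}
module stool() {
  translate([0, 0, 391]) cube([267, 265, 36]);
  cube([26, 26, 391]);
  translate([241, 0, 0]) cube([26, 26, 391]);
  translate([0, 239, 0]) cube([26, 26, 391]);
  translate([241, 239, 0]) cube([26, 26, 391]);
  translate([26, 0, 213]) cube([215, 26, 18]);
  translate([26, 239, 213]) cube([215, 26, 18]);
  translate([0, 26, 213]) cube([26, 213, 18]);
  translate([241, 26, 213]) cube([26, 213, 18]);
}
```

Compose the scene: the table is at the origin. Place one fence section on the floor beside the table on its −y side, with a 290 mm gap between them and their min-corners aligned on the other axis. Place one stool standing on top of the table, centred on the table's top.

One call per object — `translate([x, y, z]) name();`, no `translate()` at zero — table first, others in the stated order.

table();
translate([0, -400, 0]) fence_section();
translate([173, 155, 733]) stool();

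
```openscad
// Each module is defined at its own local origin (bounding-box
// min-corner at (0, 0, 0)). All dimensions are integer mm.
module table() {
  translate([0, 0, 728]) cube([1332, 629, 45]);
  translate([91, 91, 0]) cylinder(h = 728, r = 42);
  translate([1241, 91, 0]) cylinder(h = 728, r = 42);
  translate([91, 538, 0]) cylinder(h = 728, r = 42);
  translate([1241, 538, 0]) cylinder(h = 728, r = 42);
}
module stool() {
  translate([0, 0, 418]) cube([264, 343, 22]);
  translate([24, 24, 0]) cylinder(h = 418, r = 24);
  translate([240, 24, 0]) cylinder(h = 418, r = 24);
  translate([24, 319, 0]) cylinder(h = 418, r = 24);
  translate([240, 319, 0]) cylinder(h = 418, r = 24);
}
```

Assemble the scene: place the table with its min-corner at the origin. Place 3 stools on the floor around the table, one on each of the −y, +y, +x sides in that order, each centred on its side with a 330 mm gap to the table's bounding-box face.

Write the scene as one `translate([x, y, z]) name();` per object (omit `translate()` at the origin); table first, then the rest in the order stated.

table();
translate([534, -673, 0]) stool();
translate([534, 959, 0]) stool();
translate([1662, 143, 0]) stool();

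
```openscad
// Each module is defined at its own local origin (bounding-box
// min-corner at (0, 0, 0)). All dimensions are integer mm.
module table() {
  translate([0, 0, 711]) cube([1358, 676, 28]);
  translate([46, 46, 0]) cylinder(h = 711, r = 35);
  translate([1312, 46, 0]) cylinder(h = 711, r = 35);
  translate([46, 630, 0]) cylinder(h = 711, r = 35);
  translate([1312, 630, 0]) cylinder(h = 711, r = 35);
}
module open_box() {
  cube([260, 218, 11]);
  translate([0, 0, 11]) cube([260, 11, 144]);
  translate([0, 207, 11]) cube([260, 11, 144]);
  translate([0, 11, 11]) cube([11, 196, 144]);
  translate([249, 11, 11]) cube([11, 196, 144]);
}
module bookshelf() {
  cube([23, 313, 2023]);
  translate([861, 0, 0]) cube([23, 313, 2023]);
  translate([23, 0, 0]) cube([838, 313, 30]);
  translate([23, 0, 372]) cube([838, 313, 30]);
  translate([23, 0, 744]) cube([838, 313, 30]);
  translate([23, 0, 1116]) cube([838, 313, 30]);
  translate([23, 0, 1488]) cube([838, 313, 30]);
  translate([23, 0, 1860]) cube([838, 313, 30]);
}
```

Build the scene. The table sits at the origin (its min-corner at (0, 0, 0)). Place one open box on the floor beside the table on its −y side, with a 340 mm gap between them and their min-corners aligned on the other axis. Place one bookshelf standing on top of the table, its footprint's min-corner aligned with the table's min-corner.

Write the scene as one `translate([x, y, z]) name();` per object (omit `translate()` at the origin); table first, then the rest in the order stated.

table();
translate([0, -558, 0]) open_box();
translate([0, 0, 739]) bookshelf();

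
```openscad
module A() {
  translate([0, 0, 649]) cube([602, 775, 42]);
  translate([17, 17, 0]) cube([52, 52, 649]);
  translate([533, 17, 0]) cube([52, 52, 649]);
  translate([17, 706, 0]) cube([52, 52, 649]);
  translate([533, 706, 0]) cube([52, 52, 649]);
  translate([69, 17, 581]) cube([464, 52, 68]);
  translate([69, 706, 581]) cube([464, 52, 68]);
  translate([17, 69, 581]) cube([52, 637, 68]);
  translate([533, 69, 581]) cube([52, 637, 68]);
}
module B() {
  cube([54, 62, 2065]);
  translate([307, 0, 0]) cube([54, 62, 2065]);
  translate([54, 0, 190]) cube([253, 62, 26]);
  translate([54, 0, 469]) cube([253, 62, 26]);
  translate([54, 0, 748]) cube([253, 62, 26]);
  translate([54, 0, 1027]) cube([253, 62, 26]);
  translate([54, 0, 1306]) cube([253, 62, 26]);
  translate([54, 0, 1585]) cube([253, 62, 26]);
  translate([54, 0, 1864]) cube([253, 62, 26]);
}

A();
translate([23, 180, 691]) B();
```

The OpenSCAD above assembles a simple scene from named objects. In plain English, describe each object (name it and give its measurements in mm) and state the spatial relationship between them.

A is a table with a 602×775 mm rectangular top, 42 mm thick, top surface at z = 691 mm, supported by four 52×52 mm square legs, each inset 17 mm from the nearest pair of top edges, running from the floor. Four apron rails, 52 mm thick and 68 mm tall, run between adjacent legs with their top edges flush with the underside of the top and their outer faces flush with the legs' outer faces.

B is a wooden ladder with two side rails of 54×62 mm section and 2065 mm height, set 361 mm apart overall. Between them run 7 rectangular rungs (62 mm deep, 26 mm thick), front faces flush with the rails' −y face. The bottom of the first rung is 190 mm above the floor and each subsequent rung is 279 mm higher than the one below.

The ladder is on top of the table.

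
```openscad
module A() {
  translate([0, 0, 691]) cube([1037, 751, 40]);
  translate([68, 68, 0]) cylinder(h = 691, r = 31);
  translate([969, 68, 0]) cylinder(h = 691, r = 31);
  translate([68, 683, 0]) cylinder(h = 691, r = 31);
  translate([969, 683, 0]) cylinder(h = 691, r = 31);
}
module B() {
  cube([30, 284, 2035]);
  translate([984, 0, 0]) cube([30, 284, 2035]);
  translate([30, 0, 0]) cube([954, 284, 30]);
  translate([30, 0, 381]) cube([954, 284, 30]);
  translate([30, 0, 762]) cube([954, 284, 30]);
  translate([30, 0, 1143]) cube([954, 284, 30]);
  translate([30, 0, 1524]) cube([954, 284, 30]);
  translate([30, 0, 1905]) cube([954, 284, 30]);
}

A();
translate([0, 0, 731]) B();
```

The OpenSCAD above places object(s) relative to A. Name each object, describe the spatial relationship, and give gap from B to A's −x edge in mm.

The bookshelf's min-x is at 0; the table's min-x is 0; gap = 0 mm.

A is a table. B is a bookshelf. The bookshelf is on top of the table. The gap from the bookshelf to the table's −x edge is 0 mm.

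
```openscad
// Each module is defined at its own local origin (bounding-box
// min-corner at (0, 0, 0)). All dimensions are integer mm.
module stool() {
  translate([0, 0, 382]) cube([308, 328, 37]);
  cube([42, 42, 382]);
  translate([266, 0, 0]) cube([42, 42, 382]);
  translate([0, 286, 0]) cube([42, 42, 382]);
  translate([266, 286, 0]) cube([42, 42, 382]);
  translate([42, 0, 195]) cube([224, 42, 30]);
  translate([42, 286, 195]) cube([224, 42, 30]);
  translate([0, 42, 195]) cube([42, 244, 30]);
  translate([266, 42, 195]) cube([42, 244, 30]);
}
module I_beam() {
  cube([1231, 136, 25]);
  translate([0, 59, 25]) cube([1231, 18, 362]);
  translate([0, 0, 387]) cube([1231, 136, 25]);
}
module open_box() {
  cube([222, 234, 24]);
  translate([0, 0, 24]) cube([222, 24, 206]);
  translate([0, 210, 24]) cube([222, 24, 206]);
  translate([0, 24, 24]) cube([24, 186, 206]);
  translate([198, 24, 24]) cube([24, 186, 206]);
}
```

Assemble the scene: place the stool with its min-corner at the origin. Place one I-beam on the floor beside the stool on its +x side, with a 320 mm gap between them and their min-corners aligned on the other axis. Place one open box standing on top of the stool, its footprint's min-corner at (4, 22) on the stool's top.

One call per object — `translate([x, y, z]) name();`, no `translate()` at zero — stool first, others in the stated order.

stool();
translate([628, 0, 0]) I_beam();
translate([4, 22, 419]) open_box();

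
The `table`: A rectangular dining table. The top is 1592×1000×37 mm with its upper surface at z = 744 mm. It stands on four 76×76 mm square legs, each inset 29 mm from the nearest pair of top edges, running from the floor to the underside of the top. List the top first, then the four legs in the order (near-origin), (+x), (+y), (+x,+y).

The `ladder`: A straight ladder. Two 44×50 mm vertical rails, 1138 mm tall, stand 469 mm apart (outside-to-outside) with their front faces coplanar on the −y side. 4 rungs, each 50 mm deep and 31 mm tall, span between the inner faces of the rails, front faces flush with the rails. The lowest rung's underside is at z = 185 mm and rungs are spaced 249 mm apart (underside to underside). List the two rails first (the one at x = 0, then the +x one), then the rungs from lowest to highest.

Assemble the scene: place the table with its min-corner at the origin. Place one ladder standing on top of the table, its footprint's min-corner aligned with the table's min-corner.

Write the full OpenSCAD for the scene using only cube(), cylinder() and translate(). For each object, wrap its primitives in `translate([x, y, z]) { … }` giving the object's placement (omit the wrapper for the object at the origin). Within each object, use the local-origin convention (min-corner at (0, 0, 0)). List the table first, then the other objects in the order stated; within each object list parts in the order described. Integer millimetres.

translate([0, 0, 707]) cube([1592, 1000, 37]);
translate([29, 29, 0]) cube([76, 76, 707]);
translate([1487, 29, 0]) cube([76, 76, 707]);
translate([29, 895, 0]) cube([76, 76, 707]);
translate([1487, 895, 0]) cube([76, 76, 707]);
translate([0, 0, 744]) {
  cube([44, 50, 1138]);
  translate([425, 0, 0]) cube([44, 50, 1138]);
  translate([44, 0, 185]) cube([381, 50, 31]);
  translate([44, 0, 434]) cube([381, 50, 31]);
  translate([44, 0, 683]) cube([381, 50, 31]);
  translate([44, 0, 932]) cube([381, 50, 31]);
}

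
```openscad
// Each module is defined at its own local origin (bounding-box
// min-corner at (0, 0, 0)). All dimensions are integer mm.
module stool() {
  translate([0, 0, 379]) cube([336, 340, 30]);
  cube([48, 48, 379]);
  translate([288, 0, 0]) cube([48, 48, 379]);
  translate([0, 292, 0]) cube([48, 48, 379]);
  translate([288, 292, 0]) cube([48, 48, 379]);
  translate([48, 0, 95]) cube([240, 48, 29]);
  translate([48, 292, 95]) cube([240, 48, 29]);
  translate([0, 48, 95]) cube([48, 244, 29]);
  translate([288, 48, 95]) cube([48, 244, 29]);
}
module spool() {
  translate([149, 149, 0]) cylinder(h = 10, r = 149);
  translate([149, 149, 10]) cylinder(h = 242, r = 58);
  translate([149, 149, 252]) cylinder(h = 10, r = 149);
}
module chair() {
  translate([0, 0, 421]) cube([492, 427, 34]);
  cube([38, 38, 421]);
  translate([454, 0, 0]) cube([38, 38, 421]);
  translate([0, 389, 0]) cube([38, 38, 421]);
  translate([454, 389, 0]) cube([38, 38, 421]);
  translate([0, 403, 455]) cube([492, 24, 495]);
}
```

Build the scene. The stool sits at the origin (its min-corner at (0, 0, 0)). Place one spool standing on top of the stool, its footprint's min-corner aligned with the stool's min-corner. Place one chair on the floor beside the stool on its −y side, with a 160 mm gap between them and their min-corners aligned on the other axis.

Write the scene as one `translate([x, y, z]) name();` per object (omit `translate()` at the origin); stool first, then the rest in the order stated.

stool();
translate([0, 0, 409]) spool();
translate([0, -587, 0]) chair();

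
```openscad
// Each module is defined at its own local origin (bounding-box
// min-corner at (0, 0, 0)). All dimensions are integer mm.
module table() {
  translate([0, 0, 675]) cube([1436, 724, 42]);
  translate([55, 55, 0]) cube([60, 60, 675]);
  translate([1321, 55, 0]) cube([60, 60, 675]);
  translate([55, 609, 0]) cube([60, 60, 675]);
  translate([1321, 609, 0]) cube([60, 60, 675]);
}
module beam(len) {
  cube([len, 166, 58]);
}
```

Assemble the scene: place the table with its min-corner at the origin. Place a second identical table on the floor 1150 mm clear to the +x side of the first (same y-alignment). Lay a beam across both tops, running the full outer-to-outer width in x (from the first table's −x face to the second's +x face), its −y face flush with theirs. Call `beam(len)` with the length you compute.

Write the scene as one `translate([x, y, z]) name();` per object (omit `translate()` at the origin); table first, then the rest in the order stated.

table();
translate([2586, 0, 0]) table();
translate([0, 0, 717]) beam(4022);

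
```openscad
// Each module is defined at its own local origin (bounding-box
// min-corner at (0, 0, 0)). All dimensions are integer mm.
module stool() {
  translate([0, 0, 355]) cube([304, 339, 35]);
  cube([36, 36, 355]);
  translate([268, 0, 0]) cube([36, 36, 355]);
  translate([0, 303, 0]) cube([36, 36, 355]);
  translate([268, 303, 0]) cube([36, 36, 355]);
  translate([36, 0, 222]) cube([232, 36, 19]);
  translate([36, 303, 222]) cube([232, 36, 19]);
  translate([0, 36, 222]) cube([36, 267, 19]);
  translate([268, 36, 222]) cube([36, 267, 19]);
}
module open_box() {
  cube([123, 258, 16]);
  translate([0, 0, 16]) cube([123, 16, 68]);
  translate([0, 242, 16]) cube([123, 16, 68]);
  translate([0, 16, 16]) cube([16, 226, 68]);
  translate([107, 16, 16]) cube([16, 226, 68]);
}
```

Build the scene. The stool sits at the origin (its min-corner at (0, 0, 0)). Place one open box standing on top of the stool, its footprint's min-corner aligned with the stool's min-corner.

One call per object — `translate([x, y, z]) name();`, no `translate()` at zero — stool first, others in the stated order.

stool();
translate([0, 0, 390]) open_box();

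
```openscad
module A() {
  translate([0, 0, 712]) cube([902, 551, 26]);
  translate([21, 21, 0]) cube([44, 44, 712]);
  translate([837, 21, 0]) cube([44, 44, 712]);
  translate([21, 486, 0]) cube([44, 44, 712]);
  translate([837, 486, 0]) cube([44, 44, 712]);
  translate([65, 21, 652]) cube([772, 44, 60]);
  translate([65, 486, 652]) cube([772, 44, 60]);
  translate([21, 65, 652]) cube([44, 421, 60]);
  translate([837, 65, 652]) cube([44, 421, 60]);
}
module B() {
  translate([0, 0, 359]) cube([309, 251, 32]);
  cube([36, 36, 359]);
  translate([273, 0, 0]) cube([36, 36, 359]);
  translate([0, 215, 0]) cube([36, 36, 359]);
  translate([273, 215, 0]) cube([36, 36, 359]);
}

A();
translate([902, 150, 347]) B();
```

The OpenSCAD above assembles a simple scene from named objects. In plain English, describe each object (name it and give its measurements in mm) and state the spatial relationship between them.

A is a table: top 902 mm (x) × 551 mm (y), 26 mm thick, upper face at z = 738 mm, on four 44×44 mm square legs, each inset 21 mm from the nearest pair of top edges, running from z = 0 to the bottom of the top. Four apron rails, 44 mm thick and 60 mm tall, run between adjacent legs with their top edges flush with the underside of the top and their outer faces flush with the legs' outer faces.

B is a simple wooden stool: a rectangular seat 309 mm (x) by 251 mm (y), 32 mm thick, top face at z = 391 mm, on four square legs, each 36×36 mm in cross-section. The legs rest on z = 0, each flush with a corner of the seat.

The stool is beside the table with their tops flush at z = 738.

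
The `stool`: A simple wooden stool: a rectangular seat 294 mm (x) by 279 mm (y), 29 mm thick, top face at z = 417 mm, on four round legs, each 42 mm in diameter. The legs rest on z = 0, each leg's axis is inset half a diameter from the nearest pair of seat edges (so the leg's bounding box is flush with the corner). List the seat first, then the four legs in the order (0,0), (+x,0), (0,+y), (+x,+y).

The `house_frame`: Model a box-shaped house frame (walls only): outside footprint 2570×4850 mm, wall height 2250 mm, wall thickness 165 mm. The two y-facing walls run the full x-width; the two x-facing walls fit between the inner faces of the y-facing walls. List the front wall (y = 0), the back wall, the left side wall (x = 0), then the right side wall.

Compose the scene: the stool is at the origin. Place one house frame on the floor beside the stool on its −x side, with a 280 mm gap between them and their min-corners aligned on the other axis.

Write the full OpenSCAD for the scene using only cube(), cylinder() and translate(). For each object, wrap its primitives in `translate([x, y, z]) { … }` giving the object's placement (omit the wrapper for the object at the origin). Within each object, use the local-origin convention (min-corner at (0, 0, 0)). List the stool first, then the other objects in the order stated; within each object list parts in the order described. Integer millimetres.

translate([0, 0, 388]) cube([294, 279, 29]);
translate([21, 21, 0]) cylinder(h = 388, r = 21);
translate([273, 21, 0]) cylinder(h = 388, r = 21);
translate([21, 258, 0]) cylinder(h = 388, r = 21);
translate([273, 258, 0]) cylinder(h = 388, r = 21);
translate([-2850, 0, 0]) {
  cube([2570, 165, 2250]);
  translate([0, 4685, 0]) cube([2570, 165, 2250]);
  translate([0, 165, 0]) cube([165, 4520, 2250]);
  translate([2405, 165, 0]) cube([165, 4520, 2250]);
}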